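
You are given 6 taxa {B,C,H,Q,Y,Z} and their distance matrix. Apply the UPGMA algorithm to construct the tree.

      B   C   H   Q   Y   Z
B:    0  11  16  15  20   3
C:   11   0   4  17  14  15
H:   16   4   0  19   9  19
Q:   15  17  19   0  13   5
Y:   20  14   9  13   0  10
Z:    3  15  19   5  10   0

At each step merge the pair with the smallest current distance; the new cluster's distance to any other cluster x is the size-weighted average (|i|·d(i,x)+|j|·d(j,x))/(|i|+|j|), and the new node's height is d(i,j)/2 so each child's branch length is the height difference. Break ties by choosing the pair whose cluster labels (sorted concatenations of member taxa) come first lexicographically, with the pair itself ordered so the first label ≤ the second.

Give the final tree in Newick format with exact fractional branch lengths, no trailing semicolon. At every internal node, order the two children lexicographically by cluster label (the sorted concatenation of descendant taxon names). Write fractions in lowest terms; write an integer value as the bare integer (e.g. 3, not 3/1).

(((B:3/2,Z:3/2):7/2,Q:5):25/9,((C:2,H:2):15/4,Y:23/4):73/36)

iteration 1: select B,Z (d=3); attach at lengths (3/2, 3/2); label the merged cluster BZ
  updated: d(BZ,C)=13, d(BZ,H)=35/2, d(BZ,Q)=10, d(BZ,Y)=15
iteration 2: select C,H (d=4); attach at lengths (2, 2); label the merged cluster CH
  updated: d(BZ,CH)=61/4, d(CH,Q)=18, d(CH,Y)=23/2
iteration 3: select BZ,Q (d=10); attach at lengths (7/2, 5); label the merged cluster BQZ
  updated: d(BQZ,CH)=97/6, d(BQZ,Y)=43/3
iteration 4: select CH,Y (d=23/2); attach at lengths (15/4, 23/4); label the merged cluster CHY
  updated: d(BQZ,CHY)=140/9
iteration 5: select BQZ,CHY (d=140/9); attach at lengths (25/9, 73/36); label the merged cluster BCHQYZ
final tree: (((B:3/2,Z:3/2):7/2,Q:5):25/9,((C:2,H:2):15/4,Y:23/4):73/36)
total length: 1073/36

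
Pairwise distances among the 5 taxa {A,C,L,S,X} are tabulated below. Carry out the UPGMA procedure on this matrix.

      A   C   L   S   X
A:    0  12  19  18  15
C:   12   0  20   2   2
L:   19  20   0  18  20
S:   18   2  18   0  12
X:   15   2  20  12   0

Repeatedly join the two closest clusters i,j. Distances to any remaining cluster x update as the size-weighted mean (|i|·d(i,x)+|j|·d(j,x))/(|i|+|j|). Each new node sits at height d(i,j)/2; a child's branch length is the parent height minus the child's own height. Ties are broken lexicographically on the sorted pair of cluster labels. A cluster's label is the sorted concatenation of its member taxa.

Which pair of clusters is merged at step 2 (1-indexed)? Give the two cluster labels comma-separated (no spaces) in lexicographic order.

CS,X

1. join C+S (d=2) ⇒ CS; edges |C|=1, |S|=1
  updated: d(A,CS)=15, d(CS,L)=19, d(CS,X)=7
2. join CS+X (d=7) ⇒ CSX; edges |CS|=5/2, |X|=7/2
  updated: d(A,CSX)=15, d(CSX,L)=58/3
3. join A+CSX (d=15) ⇒ ACSX; edges |A|=15/2, |CSX|=4
  updated: d(ACSX,L)=77/4
4. join ACSX+L (d=77/4) ⇒ ACLSX; edges |ACSX|=17/8, |L|=77/8
final tree: ((A:15/2,((C:1,S:1):5/2,X:7/2):4):17/8,L:77/8)
total length: 125/4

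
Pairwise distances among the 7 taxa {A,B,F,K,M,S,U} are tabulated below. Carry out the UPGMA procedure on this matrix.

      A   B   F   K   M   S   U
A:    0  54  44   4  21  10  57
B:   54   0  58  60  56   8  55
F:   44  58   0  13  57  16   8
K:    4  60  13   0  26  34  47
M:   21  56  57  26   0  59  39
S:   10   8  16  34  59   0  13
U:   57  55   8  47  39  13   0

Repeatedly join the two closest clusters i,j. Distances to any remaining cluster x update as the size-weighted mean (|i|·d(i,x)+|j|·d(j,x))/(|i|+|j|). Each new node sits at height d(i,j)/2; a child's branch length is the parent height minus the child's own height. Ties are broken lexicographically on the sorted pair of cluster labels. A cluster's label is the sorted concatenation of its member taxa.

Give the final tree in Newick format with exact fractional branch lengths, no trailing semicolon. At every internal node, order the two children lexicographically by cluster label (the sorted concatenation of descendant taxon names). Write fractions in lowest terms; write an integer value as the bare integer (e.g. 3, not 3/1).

iteration 1: select A,K (d=4); attach at lengths (2, 2); label the merged cluster AK
  updated: d(AK,B)=57, d(AK,F)=57/2, d(AK,M)=47/2, d(AK,S)=22, d(AK,U)=52
iteration 2: select B,S (d=8); attach at lengths (4, 4); label the merged cluster BS
  updated: d(AK,BS)=79/2, d(BS,F)=37, d(BS,M)=115/2, d(BS,U)=34
iteration 3: select F,U (d=8); attach at lengths (4, 4); label the merged cluster FU
  updated: d(AK,FU)=161/4, d(BS,FU)=71/2, d(FU,M)=48
iteration 4: select AK,M (d=47/2); attach at lengths (39/4, 47/4); label the merged cluster AKM
  updated: d(AKM,BS)=91/2, d(AKM,FU)=257/6
iteration 5: select BS,FU (d=71/2); attach at lengths (55/4, 55/4); label the merged cluster BFSU
  updated: d(AKM,BFSU)=265/6
iteration 6: select AKM,BFSU (d=265/6); attach at lengths (31/3, 13/3); label the merged cluster ABFKMSU
final tree: (((A:2,K:2):39/4,M:47/4):31/3,((B:4,S:4):55/4,(F:4,U:4):55/4):13/3)
total length: 251/3

(((A:2,K:2):39/4,M:47/4):31/3,((B:4,S:4):55/4,(F:4,U:4):55/4):13/3)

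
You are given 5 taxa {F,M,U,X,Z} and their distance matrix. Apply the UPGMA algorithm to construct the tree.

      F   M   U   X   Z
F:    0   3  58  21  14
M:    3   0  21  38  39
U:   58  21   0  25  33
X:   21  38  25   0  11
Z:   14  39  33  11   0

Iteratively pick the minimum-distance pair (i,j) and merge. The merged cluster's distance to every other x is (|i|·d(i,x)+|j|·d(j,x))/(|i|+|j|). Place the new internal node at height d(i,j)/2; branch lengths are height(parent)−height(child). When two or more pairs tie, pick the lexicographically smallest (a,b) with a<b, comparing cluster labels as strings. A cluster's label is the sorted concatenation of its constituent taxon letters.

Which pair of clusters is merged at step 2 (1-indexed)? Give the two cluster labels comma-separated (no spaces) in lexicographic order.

X,Z

1. join F+M (d=3) ⇒ FM; edges |F|=3/2, |M|=3/2
  updated: d(FM,U)=79/2, d(FM,X)=59/2, d(FM,Z)=53/2
2. join X+Z (d=11) ⇒ XZ; edges |X|=11/2, |Z|=11/2
  updated: d(FM,XZ)=28, d(U,XZ)=29
3. join FM+XZ (d=28) ⇒ FMXZ; edges |FM|=25/2, |XZ|=17/2
  updated: d(FMXZ,U)=137/4
4. join FMXZ+U (d=137/4) ⇒ FMUXZ; edges |FMXZ|=25/8, |U|=137/8
final tree: (((F:3/2,M:3/2):25/2,(X:11/2,Z:11/2):17/2):25/8,U:137/8)
total length: 221/4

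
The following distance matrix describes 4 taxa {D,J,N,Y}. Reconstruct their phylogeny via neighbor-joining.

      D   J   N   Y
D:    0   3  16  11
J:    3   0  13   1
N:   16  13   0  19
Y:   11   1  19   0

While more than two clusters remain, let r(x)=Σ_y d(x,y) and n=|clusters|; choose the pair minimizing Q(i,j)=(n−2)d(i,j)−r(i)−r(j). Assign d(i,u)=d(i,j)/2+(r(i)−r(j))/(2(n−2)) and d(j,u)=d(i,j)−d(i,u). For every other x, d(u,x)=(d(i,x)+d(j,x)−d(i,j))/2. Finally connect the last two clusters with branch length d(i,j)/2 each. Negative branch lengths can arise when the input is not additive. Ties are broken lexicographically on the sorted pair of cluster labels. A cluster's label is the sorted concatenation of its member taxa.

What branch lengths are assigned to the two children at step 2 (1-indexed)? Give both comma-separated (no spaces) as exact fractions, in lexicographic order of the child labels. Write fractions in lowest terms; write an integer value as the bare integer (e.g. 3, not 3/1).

iteration 1: select D,N (d=16, Q=-46); attach at lengths (7/2, 25/2); label the merged cluster DN
  updated: d(DN,J)=0, d(DN,Y)=7
iteration 2: select DN,J (d=0, Q=-8); attach at lengths (3, -3); label the merged cluster DJN
  updated: d(DJN,Y)=4
iteration 3: select DJN,Y (d=4); attach at lengths (2, 2); label the merged cluster DJNY
final tree: (((D:7/2,N:25/2):3,J:-3):2,Y:2)
total length: 20

3,-3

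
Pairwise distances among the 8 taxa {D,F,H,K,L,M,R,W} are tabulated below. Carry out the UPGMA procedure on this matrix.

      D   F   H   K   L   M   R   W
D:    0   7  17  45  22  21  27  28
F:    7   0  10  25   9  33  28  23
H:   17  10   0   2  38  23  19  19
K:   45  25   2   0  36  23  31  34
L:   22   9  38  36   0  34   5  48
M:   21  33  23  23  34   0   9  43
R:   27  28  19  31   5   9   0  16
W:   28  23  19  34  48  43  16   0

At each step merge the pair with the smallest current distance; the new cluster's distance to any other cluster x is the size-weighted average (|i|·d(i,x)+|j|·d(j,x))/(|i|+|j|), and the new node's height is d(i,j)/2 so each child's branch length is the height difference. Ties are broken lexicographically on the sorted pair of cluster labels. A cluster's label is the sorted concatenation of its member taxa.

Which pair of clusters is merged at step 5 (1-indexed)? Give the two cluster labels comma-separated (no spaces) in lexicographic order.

HK,M

1. join H+K (d=2) ⇒ HK; edges |H|=1, |K|=1
  updated: d(D,HK)=31, d(F,HK)=35/2, d(HK,L)=37, d(HK,M)=23, d(HK,R)=25, d(HK,W)=53/2
2. join L+R (d=5) ⇒ LR; edges |L|=5/2, |R|=5/2
  updated: d(D,LR)=49/2, d(F,LR)=37/2, d(HK,LR)=31, d(LR,M)=43/2, d(LR,W)=32
3. join D+F (d=7) ⇒ DF; edges |D|=7/2, |F|=7/2
  updated: d(DF,HK)=97/4, d(DF,LR)=43/2, d(DF,M)=27, d(DF,W)=51/2
4. join DF+LR (d=43/2) ⇒ DFLR; edges |DF|=29/4, |LR|=33/4
  updated: d(DFLR,HK)=221/8, d(DFLR,M)=97/4, d(DFLR,W)=115/4
5. join HK+M (d=23) ⇒ HKM; edges |HK|=21/2, |M|=23/2
  updated: d(DFLR,HKM)=53/2, d(HKM,W)=32
6. join DFLR+HKM (d=53/2) ⇒ DFHKLMR; edges |DFLR|=5/2, |HKM|=7/4
  updated: d(DFHKLMR,W)=211/7
7. join DFHKLMR+W (d=211/7) ⇒ DFHKLMRW; edges |DFHKLMR|=51/28, |W|=211/14
final tree: ((((D:7/2,F:7/2):29/4,(L:5/2,R:5/2):33/4):5/2,((H:1,K:1):21/2,M:23/2):7/4):51/28,W:211/14)
total length: 1017/14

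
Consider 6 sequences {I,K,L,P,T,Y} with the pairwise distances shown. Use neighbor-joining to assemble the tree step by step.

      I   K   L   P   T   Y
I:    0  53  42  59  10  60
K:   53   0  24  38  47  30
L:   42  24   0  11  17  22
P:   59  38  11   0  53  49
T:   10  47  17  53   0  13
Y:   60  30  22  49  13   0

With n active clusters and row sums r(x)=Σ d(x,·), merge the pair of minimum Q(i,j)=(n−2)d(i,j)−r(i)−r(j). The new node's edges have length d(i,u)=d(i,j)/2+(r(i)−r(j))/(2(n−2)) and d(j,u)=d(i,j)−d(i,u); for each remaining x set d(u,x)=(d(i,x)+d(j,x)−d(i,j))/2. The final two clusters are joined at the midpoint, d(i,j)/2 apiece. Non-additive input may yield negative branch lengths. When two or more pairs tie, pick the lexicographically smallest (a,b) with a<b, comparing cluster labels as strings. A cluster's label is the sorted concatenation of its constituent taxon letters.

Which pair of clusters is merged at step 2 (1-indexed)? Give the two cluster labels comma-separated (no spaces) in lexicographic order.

1. join I+T (d=10, Q=-324) ⇒ IT; edges |I|=31/2, |T|=-11/2
  updated: d(IT,K)=45, d(IT,L)=49/2, d(IT,P)=51, d(IT,Y)=63/2
2. join L+P (d=11, Q=-395/2) ⇒ LP; edges |L|=-23/4, |P|=67/4
  updated: d(IT,LP)=129/4, d(K,LP)=51/2, d(LP,Y)=30
3. join IT+Y (d=63/2, Q=-549/4) ⇒ ITY; edges |IT|=321/16, |Y|=183/16
  updated: d(ITY,K)=87/4, d(ITY,LP)=123/8
4. join ITY+K (d=87/4, Q=-501/8) ⇒ IKTY; edges |ITY|=93/16, |K|=255/16
  updated: d(IKTY,LP)=153/16
5. join IKTY+LP (d=153/16) ⇒ IKLPTY; edges |IKTY|=153/32, |LP|=153/32
final tree: ((((I:31/2,T:-11/2):321/16,Y:183/16):93/16,K:255/16):153/32,(L:-23/4,P:67/4):153/32)
total length: 1341/16

L,P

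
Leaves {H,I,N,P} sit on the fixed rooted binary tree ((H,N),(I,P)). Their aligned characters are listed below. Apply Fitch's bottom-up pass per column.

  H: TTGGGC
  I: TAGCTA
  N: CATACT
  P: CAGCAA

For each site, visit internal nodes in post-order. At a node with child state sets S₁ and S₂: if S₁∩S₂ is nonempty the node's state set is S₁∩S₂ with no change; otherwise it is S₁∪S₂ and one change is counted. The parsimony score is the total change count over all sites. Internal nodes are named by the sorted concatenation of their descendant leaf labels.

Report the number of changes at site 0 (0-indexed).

2

HN@0: {T} ∪ {C} = {C,T} (union, +1)
IP@0: {T} ∪ {C} = {C,T} (union, +1)
HINP@0: {C,T} ∩ {C,T} = {C,T} (intersection, +0)
HN@1: {T} ∪ {A} = {A,T} (union, +1)
IP@1: {A} ∩ {A} = {A} (intersection, +0)
HINP@1: {A,T} ∩ {A} = {A} (intersection, +0)
HN@2: {G} ∪ {T} = {G,T} (union, +1)
IP@2: {G} ∩ {G} = {G} (intersection, +0)
HINP@2: {G,T} ∩ {G} = {G} (intersection, +0)
HN@3: {G} ∪ {A} = {A,G} (union, +1)
IP@3: {C} ∩ {C} = {C} (intersection, +0)
HINP@3: {A,G} ∪ {C} = {A,C,G} (union, +1)
HN@4: {G} ∪ {C} = {C,G} (union, +1)
IP@4: {T} ∪ {A} = {A,T} (union, +1)
HINP@4: {C,G} ∪ {A,T} = {A,C,G,T} (union, +1)
HN@5: {C} ∪ {T} = {C,T} (union, +1)
IP@5: {A} ∩ {A} = {A} (intersection, +0)
HINP@5: {C,T} ∪ {A} = {A,C,T} (union, +1)
per-site changes: [2, 1, 1, 2, 3, 2]; total = 11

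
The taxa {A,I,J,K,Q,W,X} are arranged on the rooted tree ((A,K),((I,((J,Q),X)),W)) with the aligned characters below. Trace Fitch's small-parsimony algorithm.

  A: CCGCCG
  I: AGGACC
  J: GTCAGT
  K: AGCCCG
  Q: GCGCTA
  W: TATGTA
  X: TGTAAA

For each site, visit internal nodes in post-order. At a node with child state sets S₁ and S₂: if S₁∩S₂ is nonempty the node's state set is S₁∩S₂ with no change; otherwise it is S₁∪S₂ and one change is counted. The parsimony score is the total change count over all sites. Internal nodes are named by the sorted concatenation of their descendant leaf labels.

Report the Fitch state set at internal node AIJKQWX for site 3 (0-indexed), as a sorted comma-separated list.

[col 0] AK: children A:{C}, K:{A} ∪→ {A,C}; cost 1
[col 0] JQ: children J:{G}, Q:{G} ∩→ {G}; cost 0
[col 0] JQX: children JQ:{G}, X:{T} ∪→ {G,T}; cost 1
[col 0] IJQX: children I:{A}, JQX:{G,T} ∪→ {A,G,T}; cost 1
[col 0] IJQWX: children IJQX:{A,G,T}, W:{T} ∩→ {T}; cost 0
[col 0] AIJKQWX: children AK:{A,C}, IJQWX:{T} ∪→ {A,C,T}; cost 1
[col 1] AK: children A:{C}, K:{G} ∪→ {C,G}; cost 1
[col 1] JQ: children J:{T}, Q:{C} ∪→ {C,T}; cost 1
[col 1] JQX: children JQ:{C,T}, X:{G} ∪→ {C,G,T}; cost 1
[col 1] IJQX: children I:{G}, JQX:{C,G,T} ∩→ {G}; cost 0
[col 1] IJQWX: children IJQX:{G}, W:{A} ∪→ {A,G}; cost 1
[col 1] AIJKQWX: children AK:{C,G}, IJQWX:{A,G} ∩→ {G}; cost 0
[col 2] AK: children A:{G}, K:{C} ∪→ {C,G}; cost 1
[col 2] JQ: children J:{C}, Q:{G} ∪→ {C,G}; cost 1
[col 2] JQX: children JQ:{C,G}, X:{T} ∪→ {C,G,T}; cost 1
[col 2] IJQX: children I:{G}, JQX:{C,G,T} ∩→ {G}; cost 0
[col 2] IJQWX: children IJQX:{G}, W:{T} ∪→ {G,T}; cost 1
[col 2] AIJKQWX: children AK:{C,G}, IJQWX:{G,T} ∩→ {G}; cost 0
[col 3] AK: children A:{C}, K:{C} ∩→ {C}; cost 0
[col 3] JQ: children J:{A}, Q:{C} ∪→ {A,C}; cost 1
[col 3] JQX: children JQ:{A,C}, X:{A} ∩→ {A}; cost 0
[col 3] IJQX: children I:{A}, JQX:{A} ∩→ {A}; cost 0
[col 3] IJQWX: children IJQX:{A}, W:{G} ∪→ {A,G}; cost 1
[col 3] AIJKQWX: children AK:{C}, IJQWX:{A,G} ∪→ {A,C,G}; cost 1
[col 4] AK: children A:{C}, K:{C} ∩→ {C}; cost 0
[col 4] JQ: children J:{G}, Q:{T} ∪→ {G,T}; cost 1
[col 4] JQX: children JQ:{G,T}, X:{A} ∪→ {A,G,T}; cost 1
[col 4] IJQX: children I:{C}, JQX:{A,G,T} ∪→ {A,C,G,T}; cost 1
[col 4] IJQWX: children IJQX:{A,C,G,T}, W:{T} ∩→ {T}; cost 0
[col 4] AIJKQWX: children AK:{C}, IJQWX:{T} ∪→ {C,T}; cost 1
[col 5] AK: children A:{G}, K:{G} ∩→ {G}; cost 0
[col 5] JQ: children J:{T}, Q:{A} ∪→ {A,T}; cost 1
[col 5] JQX: children JQ:{A,T}, X:{A} ∩→ {A}; cost 0
[col 5] IJQX: children I:{C}, JQX:{A} ∪→ {A,C}; cost 1
[col 5] IJQWX: children IJQX:{A,C}, W:{A} ∩→ {A}; cost 0
[col 5] AIJKQWX: children AK:{G}, IJQWX:{A} ∪→ {A,G}; cost 1
per-site changes: [4, 4, 4, 3, 4, 3]; total = 22

A,C,G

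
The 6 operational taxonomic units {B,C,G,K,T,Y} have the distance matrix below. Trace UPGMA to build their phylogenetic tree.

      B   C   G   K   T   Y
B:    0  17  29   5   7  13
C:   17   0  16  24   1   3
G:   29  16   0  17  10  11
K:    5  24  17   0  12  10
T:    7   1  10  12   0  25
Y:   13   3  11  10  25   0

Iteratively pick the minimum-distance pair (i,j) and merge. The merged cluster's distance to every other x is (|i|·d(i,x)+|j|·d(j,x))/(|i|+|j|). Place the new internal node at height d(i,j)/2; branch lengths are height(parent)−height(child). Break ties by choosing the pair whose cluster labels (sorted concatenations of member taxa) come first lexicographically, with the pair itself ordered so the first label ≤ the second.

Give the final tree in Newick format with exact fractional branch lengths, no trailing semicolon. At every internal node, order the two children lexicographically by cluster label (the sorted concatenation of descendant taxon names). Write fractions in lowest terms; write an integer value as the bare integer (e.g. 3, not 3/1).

iteration 1: select C,T (d=1); attach at lengths (1/2, 1/2); label the merged cluster CT
  updated: d(B,CT)=12, d(CT,G)=13, d(CT,K)=18, d(CT,Y)=14
iteration 2: select B,K (d=5); attach at lengths (5/2, 5/2); label the merged cluster BK
  updated: d(BK,CT)=15, d(BK,G)=23, d(BK,Y)=23/2
iteration 3: select G,Y (d=11); attach at lengths (11/2, 11/2); label the merged cluster GY
  updated: d(BK,GY)=69/4, d(CT,GY)=27/2
iteration 4: select CT,GY (d=27/2); attach at lengths (25/4, 5/4); label the merged cluster CGTY
  updated: d(BK,CGTY)=129/8
iteration 5: select BK,CGTY (d=129/8); attach at lengths (89/16, 21/16); label the merged cluster BCGKTY
final tree: ((B:5/2,K:5/2):89/16,((C:1/2,T:1/2):25/4,(G:11/2,Y:11/2):5/4):21/16)
total length: 251/8

((B:5/2,K:5/2):89/16,((C:1/2,T:1/2):25/4,(G:11/2,Y:11/2):5/4):21/16)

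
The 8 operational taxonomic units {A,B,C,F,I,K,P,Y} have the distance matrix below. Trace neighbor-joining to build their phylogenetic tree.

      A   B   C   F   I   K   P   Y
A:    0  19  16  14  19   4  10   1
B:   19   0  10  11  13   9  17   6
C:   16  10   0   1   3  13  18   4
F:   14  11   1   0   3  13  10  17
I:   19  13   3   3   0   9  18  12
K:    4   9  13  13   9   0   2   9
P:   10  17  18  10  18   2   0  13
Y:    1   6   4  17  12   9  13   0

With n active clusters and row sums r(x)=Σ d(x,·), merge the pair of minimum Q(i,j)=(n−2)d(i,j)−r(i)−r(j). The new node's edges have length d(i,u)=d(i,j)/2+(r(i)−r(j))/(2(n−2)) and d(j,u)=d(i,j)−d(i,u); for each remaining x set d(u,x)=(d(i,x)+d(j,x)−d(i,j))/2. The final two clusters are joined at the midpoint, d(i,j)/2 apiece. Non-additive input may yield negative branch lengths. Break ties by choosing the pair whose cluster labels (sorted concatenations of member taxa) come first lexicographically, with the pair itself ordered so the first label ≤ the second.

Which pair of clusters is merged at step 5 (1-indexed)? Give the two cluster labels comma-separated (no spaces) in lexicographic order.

ABKPY,C

iteration 1: select A,Y (d=1, Q=-139); attach at lengths (9/4, -5/4); label the merged cluster AY
  updated: d(AY,B)=12, d(AY,C)=19/2, d(AY,F)=15, d(AY,I)=15, d(AY,K)=6, d(AY,P)=11
iteration 2: select K,P (d=2, Q=-118); attach at lengths (-7/5, 17/5); label the merged cluster KP
  updated: d(AY,KP)=15/2, d(B,KP)=12, d(C,KP)=29/2, d(F,KP)=21/2, d(I,KP)=25/2
iteration 3: select AY,KP (d=15/2, Q=-86); attach at lengths (4, 7/2); label the merged cluster AKPY
  updated: d(AKPY,B)=33/4, d(AKPY,C)=33/4, d(AKPY,F)=9, d(AKPY,I)=10
iteration 4: select AKPY,B (d=33/4, Q=-53); attach at lengths (3, 21/4); label the merged cluster ABKPY
  updated: d(ABKPY,C)=5, d(ABKPY,F)=47/8, d(ABKPY,I)=59/8
iteration 5: select ABKPY,C (d=5, Q=-69/4); attach at lengths (77/16, 3/16); label the merged cluster ABCKPY
  updated: d(ABCKPY,F)=15/16, d(ABCKPY,I)=43/16
iteration 6: select ABCKPY,F (d=15/16, Q=-53/8); attach at lengths (5/16, 5/8); label the merged cluster ABCFKPY
  updated: d(ABCFKPY,I)=19/8
iteration 7: select ABCFKPY,I (d=19/8); attach at lengths (19/16, 19/16); label the merged cluster ABCFIKPY
final tree: ((((((A:9/4,Y:-5/4):4,(K:-7/5,P:17/5):7/2):3,B:21/4):77/16,C:3/16):5/16,F:5/8):19/16,I:19/16)
total length: 433/16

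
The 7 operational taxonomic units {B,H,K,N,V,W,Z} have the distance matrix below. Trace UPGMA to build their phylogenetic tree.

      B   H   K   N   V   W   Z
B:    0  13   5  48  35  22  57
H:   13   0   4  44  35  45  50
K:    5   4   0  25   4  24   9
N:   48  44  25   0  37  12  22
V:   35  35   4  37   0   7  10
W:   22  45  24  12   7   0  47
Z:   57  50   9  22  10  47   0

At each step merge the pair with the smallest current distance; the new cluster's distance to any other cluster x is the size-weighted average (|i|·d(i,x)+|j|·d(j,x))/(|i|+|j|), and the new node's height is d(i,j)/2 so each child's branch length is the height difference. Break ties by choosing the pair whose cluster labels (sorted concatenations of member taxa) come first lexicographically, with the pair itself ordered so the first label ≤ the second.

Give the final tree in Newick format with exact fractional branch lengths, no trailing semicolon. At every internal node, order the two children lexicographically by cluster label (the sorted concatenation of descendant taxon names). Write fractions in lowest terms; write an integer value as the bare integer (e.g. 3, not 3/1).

((B:9/2,(H:2,K:2):5/2):145/12,((N:11,Z:11):9/4,(V:7/2,W:7/2):39/4):10/3)

step 1: merge (H,K) at d=4; branch lengths H→2, K→2; new cluster HK
  updated: d(B,HK)=9, d(HK,N)=69/2, d(HK,V)=39/2, d(HK,W)=69/2, d(HK,Z)=59/2
step 2: merge (V,W) at d=7; branch lengths V→7/2, W→7/2; new cluster VW
  updated: d(B,VW)=57/2, d(HK,VW)=27, d(N,VW)=49/2, d(VW,Z)=57/2
step 3: merge (B,HK) at d=9; branch lengths B→9/2, HK→5/2; new cluster BHK
  updated: d(BHK,N)=39, d(BHK,VW)=55/2, d(BHK,Z)=116/3
step 4: merge (N,Z) at d=22; branch lengths N→11, Z→11; new cluster NZ
  updated: d(BHK,NZ)=233/6, d(NZ,VW)=53/2
step 5: merge (NZ,VW) at d=53/2; branch lengths NZ→9/4, VW→39/4; new cluster NVWZ
  updated: d(BHK,NVWZ)=199/6
step 6: merge (BHK,NVWZ) at d=199/6; branch lengths BHK→145/12, NVWZ→10/3; new cluster BHKNVWZ
final tree: ((B:9/2,(H:2,K:2):5/2):145/12,((N:11,Z:11):9/4,(V:7/2,W:7/2):39/4):10/3)
total length: 809/12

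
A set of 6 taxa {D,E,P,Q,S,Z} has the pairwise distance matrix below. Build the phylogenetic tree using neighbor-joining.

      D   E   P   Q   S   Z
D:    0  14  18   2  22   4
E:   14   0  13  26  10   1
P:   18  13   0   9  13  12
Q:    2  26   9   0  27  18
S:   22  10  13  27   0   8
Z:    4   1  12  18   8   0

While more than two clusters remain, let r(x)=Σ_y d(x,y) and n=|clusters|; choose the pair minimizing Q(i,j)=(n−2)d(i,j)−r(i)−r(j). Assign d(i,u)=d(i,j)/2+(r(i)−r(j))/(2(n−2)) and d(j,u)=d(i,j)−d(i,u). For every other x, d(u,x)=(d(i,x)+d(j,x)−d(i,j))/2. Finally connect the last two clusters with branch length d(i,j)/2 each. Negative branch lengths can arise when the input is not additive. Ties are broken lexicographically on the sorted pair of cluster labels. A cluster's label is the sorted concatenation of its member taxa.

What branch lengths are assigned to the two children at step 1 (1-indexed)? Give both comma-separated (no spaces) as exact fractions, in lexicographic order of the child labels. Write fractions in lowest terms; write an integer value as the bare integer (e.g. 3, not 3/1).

iteration 1: select D,Q (d=2, Q=-134); attach at lengths (-7/4, 15/4); label the merged cluster DQ
  updated: d(DQ,E)=19, d(DQ,P)=25/2, d(DQ,S)=47/2, d(DQ,Z)=10
iteration 2: select DQ,P (d=25/2, Q=-78); attach at lengths (26/3, 23/6); label the merged cluster DPQ
  updated: d(DPQ,E)=39/4, d(DPQ,S)=12, d(DPQ,Z)=19/4
iteration 3: select DPQ,S (d=12, Q=-65/2); attach at lengths (41/8, 55/8); label the merged cluster DPQS
  updated: d(DPQS,E)=31/8, d(DPQS,Z)=3/8
iteration 4: select DPQS,E (d=31/8, Q=-21/4); attach at lengths (13/8, 9/4); label the merged cluster DEPQS
  updated: d(DEPQS,Z)=-5/4
iteration 5: select DEPQS,Z (d=-5/4); attach at lengths (-5/8, -5/8); label the merged cluster DEPQSZ
final tree: (((((D:-7/4,Q:15/4):26/3,P:23/6):41/8,S:55/8):13/8,E:9/4):-5/8,Z:-5/8)
total length: 233/8

-7/4,15/4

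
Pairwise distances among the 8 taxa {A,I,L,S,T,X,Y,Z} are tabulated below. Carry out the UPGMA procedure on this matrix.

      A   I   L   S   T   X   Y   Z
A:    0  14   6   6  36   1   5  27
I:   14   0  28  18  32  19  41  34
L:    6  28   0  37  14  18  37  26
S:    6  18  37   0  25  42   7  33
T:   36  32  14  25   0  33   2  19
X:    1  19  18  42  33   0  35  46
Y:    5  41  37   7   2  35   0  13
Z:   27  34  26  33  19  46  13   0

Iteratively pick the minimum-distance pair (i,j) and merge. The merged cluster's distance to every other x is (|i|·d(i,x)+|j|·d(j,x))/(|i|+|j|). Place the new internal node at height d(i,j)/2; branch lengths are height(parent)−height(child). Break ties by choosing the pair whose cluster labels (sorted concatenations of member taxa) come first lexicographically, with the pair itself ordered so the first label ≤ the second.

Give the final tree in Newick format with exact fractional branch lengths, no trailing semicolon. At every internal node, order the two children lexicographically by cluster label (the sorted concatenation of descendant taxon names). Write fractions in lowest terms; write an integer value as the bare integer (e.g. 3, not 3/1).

iteration 1: select A,X (d=1); attach at lengths (1/2, 1/2); label the merged cluster AX
  updated: d(AX,I)=33/2, d(AX,L)=12, d(AX,S)=24, d(AX,T)=69/2, d(AX,Y)=20, d(AX,Z)=73/2
iteration 2: select T,Y (d=2); attach at lengths (1, 1); label the merged cluster TY
  updated: d(AX,TY)=109/4, d(I,TY)=73/2, d(L,TY)=51/2, d(S,TY)=16, d(TY,Z)=16
iteration 3: select AX,L (d=12); attach at lengths (11/2, 6); label the merged cluster ALX
  updated: d(ALX,I)=61/3, d(ALX,S)=85/3, d(ALX,TY)=80/3, d(ALX,Z)=33
iteration 4: select S,TY (d=16); attach at lengths (8, 7); label the merged cluster STY
  updated: d(ALX,STY)=245/9, d(I,STY)=91/3, d(STY,Z)=65/3
iteration 5: select ALX,I (d=61/3); attach at lengths (25/6, 61/6); label the merged cluster AILX
  updated: d(AILX,STY)=28, d(AILX,Z)=133/4
iteration 6: select STY,Z (d=65/3); attach at lengths (17/6, 65/6); label the merged cluster STYZ
  updated: d(AILX,STYZ)=469/16
iteration 7: select AILX,STYZ (d=469/16); attach at lengths (431/96, 367/96); label the merged cluster AILSTXYZ
final tree: ((((A:1/2,X:1/2):11/2,L:6):25/6,I:61/6):431/96,((S:8,(T:1,Y:1):7):17/6,Z:65/6):367/96)
total length: 1053/16

((((A:1/2,X:1/2):11/2,L:6):25/6,I:61/6):431/96,((S:8,(T:1,Y:1):7):17/6,Z:65/6):367/96)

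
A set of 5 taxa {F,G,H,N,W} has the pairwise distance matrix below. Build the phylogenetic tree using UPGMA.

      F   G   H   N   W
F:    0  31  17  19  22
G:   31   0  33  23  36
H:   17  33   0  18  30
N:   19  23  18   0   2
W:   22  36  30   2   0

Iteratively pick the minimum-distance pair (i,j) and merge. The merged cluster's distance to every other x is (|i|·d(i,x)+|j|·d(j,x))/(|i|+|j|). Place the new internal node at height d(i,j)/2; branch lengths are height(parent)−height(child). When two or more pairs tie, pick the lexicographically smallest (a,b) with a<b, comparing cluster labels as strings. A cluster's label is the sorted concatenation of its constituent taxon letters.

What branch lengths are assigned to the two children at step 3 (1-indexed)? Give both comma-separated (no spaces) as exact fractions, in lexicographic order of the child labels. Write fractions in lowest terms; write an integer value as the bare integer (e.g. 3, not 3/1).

21/8,81/8

iteration 1: select N,W (d=2); attach at lengths (1, 1); label the merged cluster NW
  updated: d(F,NW)=41/2, d(G,NW)=59/2, d(H,NW)=24
iteration 2: select F,H (d=17); attach at lengths (17/2, 17/2); label the merged cluster FH
  updated: d(FH,G)=32, d(FH,NW)=89/4
iteration 3: select FH,NW (d=89/4); attach at lengths (21/8, 81/8); label the merged cluster FHNW
  updated: d(FHNW,G)=123/4
iteration 4: select FHNW,G (d=123/4); attach at lengths (17/4, 123/8); label the merged cluster FGHNW
final tree: (((F:17/2,H:17/2):21/8,(N:1,W:1):81/8):17/4,G:123/8)
total length: 411/8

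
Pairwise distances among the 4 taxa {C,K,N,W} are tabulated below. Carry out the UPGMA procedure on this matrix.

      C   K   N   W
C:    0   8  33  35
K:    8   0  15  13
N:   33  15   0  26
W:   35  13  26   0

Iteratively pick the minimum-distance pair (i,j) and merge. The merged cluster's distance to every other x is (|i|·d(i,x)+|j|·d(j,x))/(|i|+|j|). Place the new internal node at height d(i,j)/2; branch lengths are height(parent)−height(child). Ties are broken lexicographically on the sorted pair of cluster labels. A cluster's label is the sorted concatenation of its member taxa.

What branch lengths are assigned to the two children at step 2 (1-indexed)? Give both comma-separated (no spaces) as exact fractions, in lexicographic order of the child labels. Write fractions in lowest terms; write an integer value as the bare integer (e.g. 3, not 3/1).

8,12

step 1: merge (C,K) at d=8; branch lengths C→4, K→4; new cluster CK
  updated: d(CK,N)=24, d(CK,W)=24
step 2: merge (CK,N) at d=24; branch lengths CK→8, N→12; new cluster CKN
  updated: d(CKN,W)=74/3
step 3: merge (CKN,W) at d=74/3; branch lengths CKN→1/3, W→37/3; new cluster CKNW
final tree: (((C:4,K:4):8,N:12):1/3,W:37/3)
total length: 122/3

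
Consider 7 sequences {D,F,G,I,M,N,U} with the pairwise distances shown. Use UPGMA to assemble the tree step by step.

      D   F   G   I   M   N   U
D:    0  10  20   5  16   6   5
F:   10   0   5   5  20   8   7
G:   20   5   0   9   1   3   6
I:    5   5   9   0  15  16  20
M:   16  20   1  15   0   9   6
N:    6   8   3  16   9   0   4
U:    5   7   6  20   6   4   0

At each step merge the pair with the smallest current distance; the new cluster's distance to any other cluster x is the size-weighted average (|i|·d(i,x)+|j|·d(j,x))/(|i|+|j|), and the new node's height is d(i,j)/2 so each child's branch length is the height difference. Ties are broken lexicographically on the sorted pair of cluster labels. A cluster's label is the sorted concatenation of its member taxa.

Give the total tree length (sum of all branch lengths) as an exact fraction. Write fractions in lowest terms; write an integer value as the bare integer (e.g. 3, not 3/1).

iteration 1: select G,M (d=1); attach at lengths (1/2, 1/2); label the merged cluster GM
  updated: d(D,GM)=18, d(F,GM)=25/2, d(GM,I)=12, d(GM,N)=6, d(GM,U)=6
iteration 2: select N,U (d=4); attach at lengths (2, 2); label the merged cluster NU
  updated: d(D,NU)=11/2, d(F,NU)=15/2, d(GM,NU)=6, d(I,NU)=18
iteration 3: select D,I (d=5); attach at lengths (5/2, 5/2); label the merged cluster DI
  updated: d(DI,F)=15/2, d(DI,GM)=15, d(DI,NU)=47/4
iteration 4: select GM,NU (d=6); attach at lengths (5/2, 1); label the merged cluster GMNU
  updated: d(DI,GMNU)=107/8, d(F,GMNU)=10
iteration 5: select DI,F (d=15/2); attach at lengths (5/4, 15/4); label the merged cluster DFI
  updated: d(DFI,GMNU)=49/4
iteration 6: select DFI,GMNU (d=49/4); attach at lengths (19/8, 25/8); label the merged cluster DFGIMNU
final tree: (((D:5/2,I:5/2):5/4,F:15/4):19/8,((G:1/2,M:1/2):5/2,(N:2,U:2):1):25/8)
total length: 24

24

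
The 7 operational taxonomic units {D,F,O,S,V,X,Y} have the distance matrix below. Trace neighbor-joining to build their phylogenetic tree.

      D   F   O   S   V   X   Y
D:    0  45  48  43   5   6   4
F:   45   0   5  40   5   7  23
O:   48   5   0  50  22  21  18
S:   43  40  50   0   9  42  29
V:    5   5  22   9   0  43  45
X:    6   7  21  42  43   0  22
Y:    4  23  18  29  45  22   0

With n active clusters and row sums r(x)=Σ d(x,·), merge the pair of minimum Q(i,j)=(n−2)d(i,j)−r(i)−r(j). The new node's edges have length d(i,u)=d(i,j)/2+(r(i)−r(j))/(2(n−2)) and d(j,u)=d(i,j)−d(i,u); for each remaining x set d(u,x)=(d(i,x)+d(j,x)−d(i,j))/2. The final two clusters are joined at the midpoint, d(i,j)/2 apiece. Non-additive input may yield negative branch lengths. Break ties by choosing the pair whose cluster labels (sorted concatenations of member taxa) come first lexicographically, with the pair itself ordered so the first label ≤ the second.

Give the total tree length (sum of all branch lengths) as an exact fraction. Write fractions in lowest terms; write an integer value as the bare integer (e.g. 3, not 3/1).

243/4

1. join S+V (d=9, Q=-297) ⇒ SV; edges |S|=129/10, |V|=-39/10
  updated: d(D,SV)=39/2, d(F,SV)=18, d(O,SV)=63/2, d(SV,X)=38, d(SV,Y)=65/2
2. join D+Y (d=4, Q=-206) ⇒ DY; edges |D|=39/8, |Y|=-7/8
  updated: d(DY,F)=32, d(DY,O)=31, d(DY,SV)=24, d(DY,X)=12
3. join DY+X (d=12, Q=-141) ⇒ DXY; edges |DY|=19/2, |X|=5/2
  updated: d(DXY,F)=27/2, d(DXY,O)=20, d(DXY,SV)=25
4. join DXY+SV (d=25, Q=-83) ⇒ DSVXY; edges |DXY|=17/2, |SV|=33/2
  updated: d(DSVXY,F)=13/4, d(DSVXY,O)=53/4
5. join DSVXY+F (d=13/4, Q=-43/2) ⇒ DFSVXY; edges |DSVXY|=23/4, |F|=-5/2
  updated: d(DFSVXY,O)=15/2
6. join DFSVXY+O (d=15/2) ⇒ DFOSVXY; edges |DFSVXY|=15/4, |O|=15/4
final tree: (((((D:39/8,Y:-7/8):19/2,X:5/2):17/2,(S:129/10,V:-39/10):33/2):23/4,F:-5/2):15/4,O:15/4)
total length: 243/4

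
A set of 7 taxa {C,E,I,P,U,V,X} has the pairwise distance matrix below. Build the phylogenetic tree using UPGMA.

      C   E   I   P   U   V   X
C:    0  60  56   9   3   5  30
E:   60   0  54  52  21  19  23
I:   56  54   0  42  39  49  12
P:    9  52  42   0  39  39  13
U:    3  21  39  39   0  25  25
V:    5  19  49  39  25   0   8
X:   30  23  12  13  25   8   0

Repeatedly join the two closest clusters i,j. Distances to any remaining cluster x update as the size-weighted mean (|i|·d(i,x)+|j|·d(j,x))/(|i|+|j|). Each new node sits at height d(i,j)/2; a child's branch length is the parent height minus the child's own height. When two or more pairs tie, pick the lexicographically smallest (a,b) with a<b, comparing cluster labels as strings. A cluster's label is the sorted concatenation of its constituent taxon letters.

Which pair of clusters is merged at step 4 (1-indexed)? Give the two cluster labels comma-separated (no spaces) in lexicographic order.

CU,P

iteration 1: select C,U (d=3); attach at lengths (3/2, 3/2); label the merged cluster CU
  updated: d(CU,E)=81/2, d(CU,I)=95/2, d(CU,P)=24, d(CU,V)=15, d(CU,X)=55/2
iteration 2: select V,X (d=8); attach at lengths (4, 4); label the merged cluster VX
  updated: d(CU,VX)=85/4, d(E,VX)=21, d(I,VX)=61/2, d(P,VX)=26
iteration 3: select E,VX (d=21); attach at lengths (21/2, 13/2); label the merged cluster EVX
  updated: d(CU,EVX)=83/3, d(EVX,I)=115/3, d(EVX,P)=104/3
iteration 4: select CU,P (d=24); attach at lengths (21/2, 12); label the merged cluster CPU
  updated: d(CPU,EVX)=30, d(CPU,I)=137/3
iteration 5: select CPU,EVX (d=30); attach at lengths (3, 9/2); label the merged cluster CEPUVX
  updated: d(CEPUVX,I)=42
iteration 6: select CEPUVX,I (d=42); attach at lengths (6, 21); label the merged cluster CEIPUVX
final tree: ((((C:3/2,U:3/2):21/2,P:12):3,(E:21/2,(V:4,X:4):13/2):9/2):6,I:21)
total length: 85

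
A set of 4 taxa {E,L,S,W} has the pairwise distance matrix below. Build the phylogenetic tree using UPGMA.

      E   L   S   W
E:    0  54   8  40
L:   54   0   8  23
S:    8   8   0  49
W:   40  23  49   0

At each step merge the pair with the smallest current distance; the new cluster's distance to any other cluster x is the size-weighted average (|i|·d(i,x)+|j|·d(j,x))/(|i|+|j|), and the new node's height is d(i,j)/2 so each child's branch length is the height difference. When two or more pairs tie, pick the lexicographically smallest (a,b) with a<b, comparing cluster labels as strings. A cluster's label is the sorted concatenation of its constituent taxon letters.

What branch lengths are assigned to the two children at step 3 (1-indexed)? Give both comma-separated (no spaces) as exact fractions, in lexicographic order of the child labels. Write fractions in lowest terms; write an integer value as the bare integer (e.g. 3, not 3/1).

step 1: merge (E,S) at d=8; branch lengths E→4, S→4; new cluster ES
  updated: d(ES,L)=31, d(ES,W)=89/2
step 2: merge (L,W) at d=23; branch lengths L→23/2, W→23/2; new cluster LW
  updated: d(ES,LW)=151/4
step 3: merge (ES,LW) at d=151/4; branch lengths ES→119/8, LW→59/8; new cluster ELSW
final tree: ((E:4,S:4):119/8,(L:23/2,W:23/2):59/8)
total length: 213/4

119/8,59/8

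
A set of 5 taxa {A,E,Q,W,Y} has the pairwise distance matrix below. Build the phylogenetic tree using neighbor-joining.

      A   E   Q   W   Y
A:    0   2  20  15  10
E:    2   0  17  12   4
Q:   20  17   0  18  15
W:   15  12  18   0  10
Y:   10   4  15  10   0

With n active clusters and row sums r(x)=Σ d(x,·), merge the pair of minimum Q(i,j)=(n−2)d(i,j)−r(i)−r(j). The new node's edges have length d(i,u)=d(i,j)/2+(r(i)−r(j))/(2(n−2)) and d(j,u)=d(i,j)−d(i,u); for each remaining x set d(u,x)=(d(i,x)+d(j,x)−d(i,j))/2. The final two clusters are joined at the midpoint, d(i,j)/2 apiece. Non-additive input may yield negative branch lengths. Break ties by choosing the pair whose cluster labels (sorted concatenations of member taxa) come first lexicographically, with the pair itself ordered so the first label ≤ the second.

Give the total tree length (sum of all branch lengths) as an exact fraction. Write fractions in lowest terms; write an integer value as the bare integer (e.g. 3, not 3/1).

1. join A+E (d=2, Q=-76) ⇒ AE; edges |A|=3, |E|=-1
  updated: d(AE,Q)=35/2, d(AE,W)=25/2, d(AE,Y)=6
2. join AE+Y (d=6, Q=-55) ⇒ AEY; edges |AE|=17/4, |Y|=7/4
  updated: d(AEY,Q)=53/4, d(AEY,W)=33/4
3. join AEY+Q (d=53/4, Q=-79/2) ⇒ AEQY; edges |AEY|=7/4, |Q|=23/2
  updated: d(AEQY,W)=13/2
4. join AEQY+W (d=13/2) ⇒ AEQWY; edges |AEQY|=13/4, |W|=13/4
final tree: ((((A:3,E:-1):17/4,Y:7/4):7/4,Q:23/2):13/4,W:13/4)
total length: 111/4

111/4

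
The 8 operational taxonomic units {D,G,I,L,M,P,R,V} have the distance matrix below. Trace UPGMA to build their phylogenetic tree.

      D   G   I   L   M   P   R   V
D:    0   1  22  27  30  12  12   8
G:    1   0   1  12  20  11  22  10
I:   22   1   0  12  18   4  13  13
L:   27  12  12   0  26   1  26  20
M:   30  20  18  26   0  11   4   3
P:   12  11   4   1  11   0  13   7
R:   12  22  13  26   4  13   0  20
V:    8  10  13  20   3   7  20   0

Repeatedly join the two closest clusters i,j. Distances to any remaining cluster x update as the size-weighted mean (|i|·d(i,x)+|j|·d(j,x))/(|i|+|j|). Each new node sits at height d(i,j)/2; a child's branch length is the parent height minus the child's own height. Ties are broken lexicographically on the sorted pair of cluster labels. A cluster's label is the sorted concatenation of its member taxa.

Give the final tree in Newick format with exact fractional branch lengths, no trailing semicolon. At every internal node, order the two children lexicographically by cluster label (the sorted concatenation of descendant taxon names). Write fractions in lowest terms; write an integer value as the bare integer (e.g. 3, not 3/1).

(((D:1/2,G:1/2):79/12,(I:4,(L:1/2,P:1/2):7/2):37/12):73/60,((M:3/2,V:3/2):9/2,R:6):23/10)

iteration 1: select D,G (d=1); attach at lengths (1/2, 1/2); label the merged cluster DG
  updated: d(DG,I)=23/2, d(DG,L)=39/2, d(DG,M)=25, d(DG,P)=23/2, d(DG,R)=17, d(DG,V)=9
iteration 2: select L,P (d=1); attach at lengths (1/2, 1/2); label the merged cluster LP
  updated: d(DG,LP)=31/2, d(I,LP)=8, d(LP,M)=37/2, d(LP,R)=39/2, d(LP,V)=27/2
iteration 3: select M,V (d=3); attach at lengths (3/2, 3/2); label the merged cluster MV
  updated: d(DG,MV)=17, d(I,MV)=31/2, d(LP,MV)=16, d(MV,R)=12
iteration 4: select I,LP (d=8); attach at lengths (4, 7/2); label the merged cluster ILP
  updated: d(DG,ILP)=85/6, d(ILP,MV)=95/6, d(ILP,R)=52/3
iteration 5: select MV,R (d=12); attach at lengths (9/2, 6); label the merged cluster MRV
  updated: d(DG,MRV)=17, d(ILP,MRV)=49/3
iteration 6: select DG,ILP (d=85/6); attach at lengths (79/12, 37/12); label the merged cluster DGILP
  updated: d(DGILP,MRV)=83/5
iteration 7: select DGILP,MRV (d=83/5); attach at lengths (73/60, 23/10); label the merged cluster DGILMPRV
final tree: (((D:1/2,G:1/2):79/12,(I:4,(L:1/2,P:1/2):7/2):37/12):73/60,((M:3/2,V:3/2):9/2,R:6):23/10)
total length: 2171/60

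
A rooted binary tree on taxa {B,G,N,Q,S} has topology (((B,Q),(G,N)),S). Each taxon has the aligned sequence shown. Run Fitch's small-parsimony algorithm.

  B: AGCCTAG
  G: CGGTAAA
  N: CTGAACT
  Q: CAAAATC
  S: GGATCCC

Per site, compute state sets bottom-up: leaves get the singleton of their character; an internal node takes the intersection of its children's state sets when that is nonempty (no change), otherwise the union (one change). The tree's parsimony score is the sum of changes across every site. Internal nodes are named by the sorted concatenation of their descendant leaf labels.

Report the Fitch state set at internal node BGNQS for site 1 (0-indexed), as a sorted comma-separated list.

site 0, node BQ: B={A} ∪ Q={C} → {A,C} (+1)
site 0, node GN: G={C} ∩ N={C} → {C} (+0)
site 0, node BGNQ: BQ={A,C} ∩ GN={C} → {C} (+0)
site 0, node BGNQS: BGNQ={C} ∪ S={G} → {C,G} (+1)
site 1, node BQ: B={G} ∪ Q={A} → {A,G} (+1)
site 1, node GN: G={G} ∪ N={T} → {G,T} (+1)
site 1, node BGNQ: BQ={A,G} ∩ GN={G,T} → {G} (+0)
site 1, node BGNQS: BGNQ={G} ∩ S={G} → {G} (+0)
site 2, node BQ: B={C} ∪ Q={A} → {A,C} (+1)
site 2, node GN: G={G} ∩ N={G} → {G} (+0)
site 2, node BGNQ: BQ={A,C} ∪ GN={G} → {A,C,G} (+1)
site 2, node BGNQS: BGNQ={A,C,G} ∩ S={A} → {A} (+0)
site 3, node BQ: B={C} ∪ Q={A} → {A,C} (+1)
site 3, node GN: G={T} ∪ N={A} → {A,T} (+1)
site 3, node BGNQ: BQ={A,C} ∩ GN={A,T} → {A} (+0)
site 3, node BGNQS: BGNQ={A} ∪ S={T} → {A,T} (+1)
site 4, node BQ: B={T} ∪ Q={A} → {A,T} (+1)
site 4, node GN: G={A} ∩ N={A} → {A} (+0)
site 4, node BGNQ: BQ={A,T} ∩ GN={A} → {A} (+0)
site 4, node BGNQS: BGNQ={A} ∪ S={C} → {A,C} (+1)
site 5, node BQ: B={A} ∪ Q={T} → {A,T} (+1)
site 5, node GN: G={A} ∪ N={C} → {A,C} (+1)
site 5, node BGNQ: BQ={A,T} ∩ GN={A,C} → {A} (+0)
site 5, node BGNQS: BGNQ={A} ∪ S={C} → {A,C} (+1)
site 6, node BQ: B={G} ∪ Q={C} → {C,G} (+1)
site 6, node GN: G={A} ∪ N={T} → {A,T} (+1)
site 6, node BGNQ: BQ={C,G} ∪ GN={A,T} → {A,C,G,T} (+1)
site 6, node BGNQS: BGNQ={A,C,G,T} ∩ S={C} → {C} (+0)
per-site changes: [2, 2, 2, 3, 2, 3, 3]; total = 17

G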